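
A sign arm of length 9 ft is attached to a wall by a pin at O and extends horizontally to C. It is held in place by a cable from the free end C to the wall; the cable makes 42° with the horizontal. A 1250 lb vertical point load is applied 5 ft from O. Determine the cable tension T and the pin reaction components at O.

T = 1038 lb, O_x = 771.3 lb, O_y = 555.6 lb

ΣM about O: T·sin42°·9 − 1250·5 = 0 → T = 6250/(9·0.669131) = 1037.83 ≈ 1038 lb.
ΣF_x = 0: O_x − T·cos42° = 0 → O_x = 1037.83 × 0.743145 = 771.3 lb.
ΣF_y = 0: O_y + T·sin42° − 1250 = 0 → O_y = 1250 − 1037.83 × 0.669131 = 555.6 lb.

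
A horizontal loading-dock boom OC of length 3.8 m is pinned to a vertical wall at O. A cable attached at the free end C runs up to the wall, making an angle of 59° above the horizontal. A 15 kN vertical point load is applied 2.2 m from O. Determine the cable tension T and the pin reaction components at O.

T = 10.13 kN, O_x = 5.218 kN, O_y = 6.316 kN

ΣM about O: T·sin59°·3.8 − 15·2.2 = 0 → T = 33/(3.8·0.857167) = 10.1313 ≈ 10.13 kN.
ΣF_x = 0: O_x − T·cos59° = 0 → O_x = 10.1313 × 0.515038 = 5.218 kN.
ΣF_y = 0: O_y + T·sin59° − 15 = 0 → O_y = 15 − 10.1313 × 0.857167 = 6.316 kN.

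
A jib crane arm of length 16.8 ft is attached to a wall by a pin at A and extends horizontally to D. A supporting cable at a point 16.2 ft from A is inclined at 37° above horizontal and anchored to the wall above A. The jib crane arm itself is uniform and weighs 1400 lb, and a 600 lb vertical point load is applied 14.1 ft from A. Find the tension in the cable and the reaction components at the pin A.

ΣM about A: T·sin37°·16.2 − 1400·8.4 − 600·14.1 = 0 → T = 20220/(16.2·0.601815) = 2073.97 ≈ 2074 lb.
ΣF_x = 0: A_x − T·cos37° = 0 → A_x = 2073.97 × 0.798636 = 1656 lb.
ΣF_y = 0: A_y + T·sin37° − 1400 − 600 = 0 → A_y = 2000 − 2073.97 × 0.601815 = 751.9 lb.

T = 2074 lb, A_x = 1656 lb, A_y = 751.9 lb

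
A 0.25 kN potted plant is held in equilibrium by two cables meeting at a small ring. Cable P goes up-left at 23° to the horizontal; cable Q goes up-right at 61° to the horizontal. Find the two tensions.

T_P = 0.1219 kN, T_Q = 0.2314 kN

ΣF_x = 0: −T_P·cos23° + T_Q·cos61° = 0 → T_Q = 1.89869·T_P.
ΣF_y = 0: T_P·sin23° + T_Q·sin61° = 0.25.
Substitute: T_P·(0.390731 + 1.89869·0.87462) = 0.25 → T_P = 0.12187 ≈ 0.1219 kN.
Then T_Q = 1.89869 × 0.12187 = 0.2314 kN.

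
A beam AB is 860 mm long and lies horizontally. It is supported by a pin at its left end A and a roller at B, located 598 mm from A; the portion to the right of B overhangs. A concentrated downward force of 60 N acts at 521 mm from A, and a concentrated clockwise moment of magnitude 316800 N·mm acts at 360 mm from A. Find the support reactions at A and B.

ΣM about A: B_y·598 − 60·521 − 316800 = 0 → B_y = 348060/598 = 582.04 ≈ 582.0 N.
ΣF_y = 0: A_y + 582.04 − 60 = 0 → A_y = -522.0 N.
ΣF_x = 0: no horizontal applied forces, so A_x = 0.

A_x = 0, A_y = -522.0 N, B_y = 582.0 N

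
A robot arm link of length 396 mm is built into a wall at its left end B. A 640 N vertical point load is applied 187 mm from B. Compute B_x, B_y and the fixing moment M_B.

B_x = 0, B_y = 640.0 N, M_B = 119700 N·mm

ΣF_x = 0: B_x = 0.
ΣF_y = 0: B_y − 640 = 0 → B_y = 640.0 N.
ΣM about B: M_B − 640·187 = 0 → M_B = 119700 N·mm.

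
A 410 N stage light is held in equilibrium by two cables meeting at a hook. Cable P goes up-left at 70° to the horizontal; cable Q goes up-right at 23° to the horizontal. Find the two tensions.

T_P = 377.9 N, T_Q = 140.4 N

ΣF_x = 0: −T_P·cos70° + T_Q·cos23° = 0 → T_Q = 0.371557·T_P.
ΣF_y = 0: T_P·sin70° + T_Q·sin23° = 410.
Substitute: T_P·(0.939693 + 0.371557·0.390731) = 410 → T_P = 377.925 ≈ 377.9 N.
Then T_Q = 0.371557 × 377.925 = 140.4 N.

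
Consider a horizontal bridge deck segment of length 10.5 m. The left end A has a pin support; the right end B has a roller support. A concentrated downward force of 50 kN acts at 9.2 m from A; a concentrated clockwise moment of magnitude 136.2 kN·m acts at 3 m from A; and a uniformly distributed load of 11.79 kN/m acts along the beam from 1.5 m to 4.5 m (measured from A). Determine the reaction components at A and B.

A_x = 0, A_y = 18.48 kN, B_y = 66.89 kN

Resultant of the distributed load: 11.79 × 3 = 35.37 kN at 3 m from A.
Taking moments about A: B_y·10.5 − 50·9.2 − 136.2 − (11.79·3)·3 = 0 → B_y = 702.31/10.5 = 66.8867 ≈ 66.89 kN.
ΣF_y = 0: A_y + 66.8867 − 50 − 11.79·3 = 0 → A_y = 18.48 kN.
ΣF_x = 0: no horizontal applied forces, so A_x = 0.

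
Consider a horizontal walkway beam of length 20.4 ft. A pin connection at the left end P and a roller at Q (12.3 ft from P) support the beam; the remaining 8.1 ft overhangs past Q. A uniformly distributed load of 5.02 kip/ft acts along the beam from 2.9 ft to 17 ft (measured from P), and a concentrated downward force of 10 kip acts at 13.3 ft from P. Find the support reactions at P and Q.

Resultant of the distributed load: 5.02 × 14.1 = 70.782 kip at 9.95 ft from P.
ΣM about P: Q_y·12.3 − (5.02·14.1)·9.95 − 10·13.3 = 0 → Q_y = 837.2809/12.3 = 68.0716 ≈ 68.07 kip.
ΣF_y = 0: P_y + 68.0716 − 5.02·14.1 − 10 = 0 → P_y = 12.71 kip.
ΣF_x = 0: no horizontal applied forces, so P_x = 0.

P_x = 0, P_y = 12.71 kip, Q_y = 68.07 kip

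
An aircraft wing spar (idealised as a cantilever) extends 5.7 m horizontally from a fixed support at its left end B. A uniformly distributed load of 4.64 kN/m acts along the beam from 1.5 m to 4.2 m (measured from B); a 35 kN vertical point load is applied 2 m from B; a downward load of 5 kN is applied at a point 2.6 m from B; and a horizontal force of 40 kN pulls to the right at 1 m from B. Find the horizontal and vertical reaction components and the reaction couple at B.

Resultant of the distributed load: 4.64 × 2.7 = 12.528 kN at 2.85 m from B.
ΣF_x = 0: B_x + 40 = 0 → B_x = -40.00 kN.
ΣF_y = 0: B_y − 4.64·2.7 − 35 − 5 = 0 → B_y = 52.53 kN.
ΣM about B: M_B − (4.64·2.7)·2.85 − 35·2 − 5·2.6 = 0 → M_B = 118.7 kN·m.

B_x = -40.00 kN, B_y = 52.53 kN, M_B = 118.7 kN·m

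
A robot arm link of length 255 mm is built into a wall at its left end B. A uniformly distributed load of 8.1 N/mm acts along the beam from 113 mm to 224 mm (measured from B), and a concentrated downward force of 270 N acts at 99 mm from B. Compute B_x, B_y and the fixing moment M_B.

Resultant of the distributed load: 8.1 × 111 = 899.1 N at 168.5 mm from B.
ΣF_x = 0: B_x = 0.
ΣF_y = 0: B_y − 8.1·111 − 270 = 0 → B_y = 1169 N.
ΣM about B: M_B − (8.1·111)·168.5 − 270·99 = 0 → M_B = 178200 N·mm.

B_x = 0, B_y = 1169 N, M_B = 178200 N·mm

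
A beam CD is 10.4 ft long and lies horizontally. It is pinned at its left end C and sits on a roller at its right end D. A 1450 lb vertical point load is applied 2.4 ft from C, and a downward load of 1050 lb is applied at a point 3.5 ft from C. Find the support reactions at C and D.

C_x = 0, C_y = 1812 lb, D_y = 688.0 lb

ΣM about C: D_y·10.4 − 1450·2.4 − 1050·3.5 = 0 → D_y = 7155/10.4 = 687.981 ≈ 688.0 lb.
ΣF_y = 0: C_y + 687.981 − 1450 − 1050 = 0 → C_y = 1812 lb.
ΣF_x = 0: no horizontal applied forces, so C_x = 0.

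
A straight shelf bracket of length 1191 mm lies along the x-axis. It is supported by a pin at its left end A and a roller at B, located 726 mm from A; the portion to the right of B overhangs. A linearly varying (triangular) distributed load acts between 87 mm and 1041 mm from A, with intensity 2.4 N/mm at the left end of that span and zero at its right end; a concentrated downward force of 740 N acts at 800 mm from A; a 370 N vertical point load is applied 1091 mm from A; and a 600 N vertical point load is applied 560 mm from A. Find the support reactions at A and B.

A_x = 0, A_y = 381.9 N, B_y = 2473 N

Resultant of the triangular load: ½ × 2.4 × 954 = 1144.8 N, acting at 405 mm from A (one-third of the span from the peak).
Taking moments about A: B_y·726 − (½·2.4·954)·405 − 740·800 − 370·1091 − 600·560 = 0 → B_y = 1795314/726 = 2472.88 ≈ 2473 N.
ΣF_y = 0: A_y + 2472.88 − ½·2.4·954 − 740 − 370 − 600 = 0 → A_y = 381.9 N.
ΣF_x = 0: no horizontal applied forces, so A_x = 0.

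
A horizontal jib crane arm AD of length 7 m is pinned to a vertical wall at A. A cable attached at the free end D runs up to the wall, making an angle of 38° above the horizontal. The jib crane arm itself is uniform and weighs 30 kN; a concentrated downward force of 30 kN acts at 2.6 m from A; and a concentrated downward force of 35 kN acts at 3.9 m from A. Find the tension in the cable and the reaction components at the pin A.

T = 74.14 kN, A_x = 58.42 kN, A_y = 49.36 kN

ΣM about A: T·sin38°·7 − 30·3.5 − 30·2.6 − 35·3.9 = 0 → T = 319.5/(7·0.615661) = 74.1363 ≈ 74.14 kN.
ΣF_x = 0: A_x − T·cos38° = 0 → A_x = 74.1363 × 0.788011 = 58.42 kN.
ΣF_y = 0: A_y + T·sin38° − 30 − 30 − 35 = 0 → A_y = 95 − 74.1363 × 0.615661 = 49.36 kN.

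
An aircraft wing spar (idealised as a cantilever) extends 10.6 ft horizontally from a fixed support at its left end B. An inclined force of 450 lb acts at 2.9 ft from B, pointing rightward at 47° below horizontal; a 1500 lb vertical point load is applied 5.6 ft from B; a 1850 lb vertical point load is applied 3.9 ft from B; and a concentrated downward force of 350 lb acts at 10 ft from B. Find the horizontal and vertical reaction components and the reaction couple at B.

ΣF_x = 0: B_x + 450·cos47° = 0 → B_x = -306.9 lb.
ΣF_y = 0: B_y − 450·sin47° − 1500 − 1850 − 350 = 0 → B_y = 4029 lb.
ΣM about B: M_B − 450·sin47°·2.9 − 1500·5.6 − 1850·3.9 − 350·10 = 0 → M_B = 20070 lb·ft.

B_x = -306.9 lb, B_y = 4029 lb, M_B = 20070 lb·ft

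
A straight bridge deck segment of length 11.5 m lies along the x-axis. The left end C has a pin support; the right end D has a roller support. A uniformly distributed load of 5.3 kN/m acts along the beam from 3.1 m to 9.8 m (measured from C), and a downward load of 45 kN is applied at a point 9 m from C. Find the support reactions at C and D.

Resultant of the distributed load: 5.3 × 6.7 = 35.51 kN at 6.45 m from C.
Taking moments about C: D_y·11.5 − (5.3·6.7)·6.45 − 45·9 = 0 → D_y = 634.0395/11.5 = 55.1339 ≈ 55.13 kN.
ΣF_y = 0: C_y + 55.1339 − 5.3·6.7 − 45 = 0 → C_y = 25.38 kN.
ΣF_x = 0: no horizontal applied forces, so C_x = 0.

C_x = 0, C_y = 25.38 kN, D_y = 55.13 kN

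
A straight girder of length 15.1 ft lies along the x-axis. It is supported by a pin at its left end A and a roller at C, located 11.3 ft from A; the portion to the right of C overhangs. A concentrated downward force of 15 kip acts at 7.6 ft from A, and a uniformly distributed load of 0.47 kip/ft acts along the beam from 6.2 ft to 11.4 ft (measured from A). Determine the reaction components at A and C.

Resultant of the distributed load: 0.47 × 5.2 = 2.444 kip at 8.8 ft from A.
Moments about A: C_y·11.3 − 15·7.6 − (0.47·5.2)·8.8 = 0 → C_y = 135.5072/11.3 = 11.9918 ≈ 11.99 kip.
ΣF_y = 0: A_y + 11.9918 − 15 − 0.47·5.2 = 0 → A_y = 5.452 kip.
ΣF_x = 0: no horizontal applied forces, so A_x = 0.

A_x = 0, A_y = 5.452 kip, C_y = 11.99 kip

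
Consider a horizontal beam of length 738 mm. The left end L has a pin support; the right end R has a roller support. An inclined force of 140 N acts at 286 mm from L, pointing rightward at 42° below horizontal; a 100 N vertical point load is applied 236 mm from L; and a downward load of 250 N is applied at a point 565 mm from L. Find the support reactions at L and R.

Moments about L: R_y·738 − 140·sin42°·286 − 100·236 − 250·565 = 0 → R_y = 191642/738 = 259.678 ≈ 259.7 N.
ΣF_y = 0: L_y + 259.678 − 140·sin42° − 100 − 250 = 0 → L_y = 184.0 N.
ΣF_x = 0: L_x + 140·cos42° = 0 → L_x = -104.0 N.

L_x = -104.0 N, L_y = 184.0 N, R_y = 259.7 N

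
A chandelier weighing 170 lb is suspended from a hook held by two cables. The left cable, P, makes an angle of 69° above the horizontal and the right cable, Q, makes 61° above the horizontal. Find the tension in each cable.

T_P = 107.6 lb, T_Q = 79.53 lb

ΣF_x = 0: −T_P·cos69° + T_Q·cos61° = 0 → T_Q = 0.739193·T_P.
ΣF_y = 0: T_P·sin69° + T_Q·sin61° = 170.
Substitute: T_P·(0.93358 + 0.739193·0.87462) = 170 → T_P = 107.589 ≈ 107.6 lb.
Then T_Q = 0.739193 × 107.589 = 79.53 lb.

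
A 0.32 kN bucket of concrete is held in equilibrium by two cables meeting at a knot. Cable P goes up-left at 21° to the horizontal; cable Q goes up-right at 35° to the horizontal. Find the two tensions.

T_P = 0.3162 kN, T_Q = 0.3604 kN

ΣF_x = 0: −T_P·cos21° + T_Q·cos35° = 0 → T_Q = 1.13969·T_P.
ΣF_y = 0: T_P·sin21° + T_Q·sin35° = 0.32.
Substitute: T_P·(0.358368 + 1.13969·0.573576) = 0.32 → T_P = 0.316185 ≈ 0.3162 kN.
Then T_Q = 1.13969 × 0.316185 = 0.3604 kN.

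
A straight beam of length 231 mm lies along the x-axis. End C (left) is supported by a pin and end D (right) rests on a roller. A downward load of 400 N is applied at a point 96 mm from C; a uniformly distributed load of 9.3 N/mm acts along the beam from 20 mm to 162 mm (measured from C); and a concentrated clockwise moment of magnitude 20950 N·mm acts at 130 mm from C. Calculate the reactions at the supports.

Resultant of the distributed load: 9.3 × 142 = 1320.6 N at 91 mm from C.
Moments about C: D_y·231 − 400·96 − (9.3·142)·91 − 20950 = 0 → D_y = 179524.6/231 = 777.163 ≈ 777.2 N.
ΣF_y = 0: C_y + 777.163 − 400 − 9.3·142 = 0 → C_y = 943.4 N.
ΣF_x = 0: no horizontal applied forces, so C_x = 0.

C_x = 0, C_y = 943.4 N, D_y = 777.2 N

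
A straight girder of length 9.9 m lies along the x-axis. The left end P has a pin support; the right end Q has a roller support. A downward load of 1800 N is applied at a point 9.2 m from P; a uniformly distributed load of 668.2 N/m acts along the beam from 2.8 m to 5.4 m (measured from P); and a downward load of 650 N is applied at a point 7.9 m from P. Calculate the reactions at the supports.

P_x = 0, P_y = 1276 N, Q_y = 2911 N

Resultant of the distributed load: 668.2 × 2.6 = 1737.32 N at 4.1 m from P.
Taking moments about P: Q_y·9.9 − 1800·9.2 − (668.2·2.6)·4.1 − 650·7.9 = 0 → Q_y = 28818.012/9.9 = 2910.91 ≈ 2911 N.
ΣF_y = 0: P_y + 2910.91 − 1800 − 668.2·2.6 − 650 = 0 → P_y = 1276 N.
ΣF_x = 0: no horizontal applied forces, so P_x = 0.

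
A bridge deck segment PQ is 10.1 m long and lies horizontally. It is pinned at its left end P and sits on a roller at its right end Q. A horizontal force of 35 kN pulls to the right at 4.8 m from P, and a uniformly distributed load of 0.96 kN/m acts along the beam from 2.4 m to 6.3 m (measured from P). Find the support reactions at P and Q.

Resultant of the distributed load: 0.96 × 3.9 = 3.744 kN at 4.35 m from P.
Moments about P: Q_y·10.1 − (0.96·3.9)·4.35 = 0 → Q_y = 16.2864/10.1 = 1.61251 ≈ 1.613 kN.
ΣF_y = 0: P_y + 1.61251 − 0.96·3.9 = 0 → P_y = 2.131 kN.
ΣF_x = 0: P_x + 35 = 0 → P_x = -35.00 kN.

P_x = -35.00 kN, P_y = 2.131 kN, Q_y = 1.613 kN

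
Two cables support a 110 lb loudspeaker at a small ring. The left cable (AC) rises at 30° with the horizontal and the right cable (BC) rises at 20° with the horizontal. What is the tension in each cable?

ΣF_x = 0: −T_AC·cos30° + T_BC·cos20° = 0 → T_BC = 0.921605·T_AC.
ΣF_y = 0: T_AC·sin30° + T_BC·sin20° = 110.
Substitute: T_AC·(0.5 + 0.921605·0.34202) = 110 → T_AC = 134.935 ≈ 134.9 lb.
Then T_BC = 0.921605 × 134.935 = 124.4 lb.

T_AC = 134.9 lb, T_BC = 124.4 lb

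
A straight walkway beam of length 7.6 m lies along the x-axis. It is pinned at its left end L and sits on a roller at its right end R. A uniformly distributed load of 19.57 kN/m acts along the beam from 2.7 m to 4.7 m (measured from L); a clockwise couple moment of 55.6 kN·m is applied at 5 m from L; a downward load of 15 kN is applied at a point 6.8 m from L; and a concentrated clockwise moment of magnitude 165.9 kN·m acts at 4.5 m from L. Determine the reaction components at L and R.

L_x = 0, L_y = -7.481 kN, R_y = 61.62 kN

Resultant of the distributed load: 19.57 × 2 = 39.14 kN at 3.7 m from L.
Taking moments about L: R_y·7.6 − (19.57·2)·3.7 − 55.6 − 15·6.8 − 165.9 = 0 → R_y = 468.318/7.6 = 61.6208 ≈ 61.62 kN.
ΣF_y = 0: L_y + 61.6208 − 19.57·2 − 15 = 0 → L_y = -7.481 kN.
ΣF_x = 0: no horizontal applied forces, so L_x = 0.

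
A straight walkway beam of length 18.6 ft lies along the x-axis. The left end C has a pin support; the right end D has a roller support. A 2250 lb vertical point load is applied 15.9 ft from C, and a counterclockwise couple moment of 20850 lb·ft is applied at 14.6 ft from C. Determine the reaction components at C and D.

Moments about C: D_y·18.6 − 2250·15.9 + 20850 = 0 → D_y = 14925/18.6 = 802.419 ≈ 802.4 lb.
ΣF_y = 0: C_y + 802.419 − 2250 = 0 → C_y = 1448 lb.
ΣF_x = 0: no horizontal applied forces, so C_x = 0.

C_x = 0, C_y = 1448 lb, D_y = 802.4 lb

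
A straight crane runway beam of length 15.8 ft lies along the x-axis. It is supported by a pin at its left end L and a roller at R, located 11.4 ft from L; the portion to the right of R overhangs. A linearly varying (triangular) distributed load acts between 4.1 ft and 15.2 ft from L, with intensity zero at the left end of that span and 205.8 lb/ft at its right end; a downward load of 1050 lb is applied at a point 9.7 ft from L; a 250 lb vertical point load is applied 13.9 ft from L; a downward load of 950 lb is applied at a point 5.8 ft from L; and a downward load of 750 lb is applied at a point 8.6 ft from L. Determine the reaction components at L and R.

Resultant of the triangular load: ½ × 205.8 × 11.1 = 1142.19 lb, acting at 11.5 ft from L (one-third of the span from the peak).
Taking moments about L: R_y·11.4 − (½·205.8·11.1)·11.5 − 1050·9.7 − 250·13.9 − 950·5.8 − 750·8.6 = 0 → R_y = 38755.185/11.4 = 3399.58 ≈ 3400 lb.
ΣF_y = 0: L_y + 3399.58 − ½·205.8·11.1 − 1050 − 250 − 950 − 750 = 0 → L_y = 742.6 lb.
ΣF_x = 0: no horizontal applied forces, so L_x = 0.

L_x = 0, L_y = 742.6 lb, R_y = 3400 lb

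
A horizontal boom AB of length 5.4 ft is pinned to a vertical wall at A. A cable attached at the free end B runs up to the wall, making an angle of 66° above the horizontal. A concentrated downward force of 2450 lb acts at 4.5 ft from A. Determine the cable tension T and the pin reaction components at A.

ΣM about A: T·sin66°·5.4 − 2450·4.5 = 0 → T = 11025/(5.4·0.913545) = 2234.88 ≈ 2235 lb.
ΣF_x = 0: A_x − T·cos66° = 0 → A_x = 2234.88 × 0.406737 = 909.0 lb.
ΣF_y = 0: A_y + T·sin66° − 2450 = 0 → A_y = 2450 − 2234.88 × 0.913545 = 408.3 lb.

T = 2235 lb, A_x = 909.0 lb, A_y = 408.3 lb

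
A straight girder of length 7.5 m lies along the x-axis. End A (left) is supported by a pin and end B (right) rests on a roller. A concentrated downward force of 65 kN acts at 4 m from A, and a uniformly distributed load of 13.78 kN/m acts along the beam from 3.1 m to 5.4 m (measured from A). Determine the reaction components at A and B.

Resultant of the distributed load: 13.78 × 2.3 = 31.694 kN at 4.25 m from A.
Taking moments about A: B_y·7.5 − 65·4 − (13.78·2.3)·4.25 = 0 → B_y = 394.6995/7.5 = 52.6266 ≈ 52.63 kN.
ΣF_y = 0: A_y + 52.6266 − 65 − 13.78·2.3 = 0 → A_y = 44.07 kN.
ΣF_x = 0: no horizontal applied forces, so A_x = 0.

A_x = 0, A_y = 44.07 kN, B_y = 52.63 kN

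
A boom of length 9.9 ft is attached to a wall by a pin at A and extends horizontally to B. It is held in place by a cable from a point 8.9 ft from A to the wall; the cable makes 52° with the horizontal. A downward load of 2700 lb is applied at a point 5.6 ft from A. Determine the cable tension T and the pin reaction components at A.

T = 2156 lb, A_x = 1327 lb, A_y = 1001 lb

ΣM about A: T·sin52°·8.9 − 2700·5.6 = 0 → T = 15120/(8.9·0.788011) = 2155.9 ≈ 2156 lb.
ΣF_x = 0: A_x − T·cos52° = 0 → A_x = 2155.9 × 0.615661 = 1327 lb.
ΣF_y = 0: A_y + T·sin52° − 2700 = 0 → A_y = 2700 − 2155.9 × 0.788011 = 1001 lb.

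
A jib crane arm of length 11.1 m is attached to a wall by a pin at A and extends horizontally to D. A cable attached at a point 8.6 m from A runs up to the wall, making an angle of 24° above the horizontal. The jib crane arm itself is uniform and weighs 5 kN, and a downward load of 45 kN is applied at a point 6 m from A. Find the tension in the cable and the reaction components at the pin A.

T = 85.12 kN, A_x = 77.76 kN, A_y = 15.38 kN

ΣM about A: T·sin24°·8.6 − 5·5.55 − 45·6 = 0 → T = 297.75/(8.6·0.406737) = 85.1216 ≈ 85.12 kN.
ΣF_x = 0: A_x − T·cos24° = 0 → A_x = 85.1216 × 0.913545 = 77.76 kN.
ΣF_y = 0: A_y + T·sin24° − 5 − 45 = 0 → A_y = 50 − 85.1216 × 0.406737 = 15.38 kN.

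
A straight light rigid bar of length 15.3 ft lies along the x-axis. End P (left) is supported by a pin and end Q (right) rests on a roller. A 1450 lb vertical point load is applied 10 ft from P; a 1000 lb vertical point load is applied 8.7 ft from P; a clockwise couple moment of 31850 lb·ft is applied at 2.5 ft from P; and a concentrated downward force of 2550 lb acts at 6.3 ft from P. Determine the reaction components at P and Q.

Taking moments about P: Q_y·15.3 − 1450·10 − 1000·8.7 − 31850 − 2550·6.3 = 0 → Q_y = 71115/15.3 = 4648.04 ≈ 4648 lb.
ΣF_y = 0: P_y + 4648.04 − 1450 − 1000 − 2550 = 0 → P_y = 352.0 lb.
ΣF_x = 0: no horizontal applied forces, so P_x = 0.

P_x = 0, P_y = 352.0 lb, Q_y = 4648 lb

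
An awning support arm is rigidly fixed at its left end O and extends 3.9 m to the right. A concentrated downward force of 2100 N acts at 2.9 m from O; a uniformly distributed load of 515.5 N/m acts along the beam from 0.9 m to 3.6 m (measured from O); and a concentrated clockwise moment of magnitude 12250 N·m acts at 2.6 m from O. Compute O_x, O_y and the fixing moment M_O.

O_x = 0, O_y = 3492 N, M_O = 21470 N·m

Resultant of the distributed load: 515.5 × 2.7 = 1391.85 N at 2.25 m from O.
ΣF_x = 0: O_x = 0.
ΣF_y = 0: O_y − 2100 − 515.5·2.7 = 0 → O_y = 3492 N.
ΣM about O: M_O − 2100·2.9 − (515.5·2.7)·2.25 − 12250 = 0 → M_O = 21470 N·m.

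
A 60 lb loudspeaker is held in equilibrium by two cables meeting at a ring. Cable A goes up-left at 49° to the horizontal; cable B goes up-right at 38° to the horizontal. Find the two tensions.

ΣF_x = 0: −T_A·cos49° + T_B·cos38° = 0 → T_B = 0.832551·T_A.
ΣF_y = 0: T_A·sin49° + T_B·sin38° = 60.
Substitute: T_A·(0.75471 + 0.832551·0.615661) = 60 → T_A = 47.3455 ≈ 47.35 lb.
Then T_B = 0.832551 × 47.3455 = 39.42 lb.

T_A = 47.35 lb, T_B = 39.42 lb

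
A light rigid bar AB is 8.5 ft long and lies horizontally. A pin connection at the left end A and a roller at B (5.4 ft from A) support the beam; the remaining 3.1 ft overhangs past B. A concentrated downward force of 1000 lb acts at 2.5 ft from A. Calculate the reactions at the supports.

A_x = 0, A_y = 537.0 lb, B_y = 463.0 lb

ΣM about A: B_y·5.4 − 1000·2.5 = 0 → B_y = 2500/5.4 = 462.963 ≈ 463.0 lb.
ΣF_y = 0: A_y + 462.963 − 1000 = 0 → A_y = 537.0 lb.
ΣF_x = 0: no horizontal applied forces, so A_x = 0.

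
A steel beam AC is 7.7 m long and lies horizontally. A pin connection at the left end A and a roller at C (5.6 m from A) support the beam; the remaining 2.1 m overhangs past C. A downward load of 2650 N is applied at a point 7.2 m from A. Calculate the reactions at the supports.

ΣM about A: C_y·5.6 − 2650·7.2 = 0 → C_y = 19080/5.6 = 3407.14 ≈ 3407 N.
ΣF_y = 0: A_y + 3407.14 − 2650 = 0 → A_y = -757.1 N.
ΣF_x = 0: no horizontal applied forces, so A_x = 0.

A_x = 0, A_y = -757.1 N, C_y = 3407 N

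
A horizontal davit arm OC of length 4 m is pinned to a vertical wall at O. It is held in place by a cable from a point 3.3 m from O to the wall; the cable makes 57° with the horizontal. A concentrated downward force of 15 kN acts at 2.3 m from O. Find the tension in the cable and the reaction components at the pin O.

T = 12.47 kN, O_x = 6.789 kN, O_y = 4.545 kN

ΣM about O: T·sin57°·3.3 − 15·2.3 = 0 → T = 34.5/(3.3·0.838671) = 12.4656 ≈ 12.47 kN.
ΣF_x = 0: O_x − T·cos57° = 0 → O_x = 12.4656 × 0.544639 = 6.789 kN.
ΣF_y = 0: O_y + T·sin57° − 15 = 0 → O_y = 15 − 12.4656 × 0.838671 = 4.545 kN.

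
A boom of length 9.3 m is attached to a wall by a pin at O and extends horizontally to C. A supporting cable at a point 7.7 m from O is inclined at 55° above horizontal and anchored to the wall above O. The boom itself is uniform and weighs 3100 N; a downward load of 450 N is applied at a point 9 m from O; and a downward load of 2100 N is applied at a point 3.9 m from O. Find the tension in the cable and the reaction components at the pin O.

T = 4226 N, O_x = 2424 N, O_y = 2188 N

ΣM about O: T·sin55°·7.7 − 3100·4.65 − 450·9 − 2100·3.9 = 0 → T = 26655/(7.7·0.819152) = 4225.94 ≈ 4226 N.
ΣF_x = 0: O_x − T·cos55° = 0 → O_x = 4225.94 × 0.573576 = 2424 N.
ΣF_y = 0: O_y + T·sin55° − 3100 − 450 − 2100 = 0 → O_y = 5650 − 4225.94 × 0.819152 = 2188 N.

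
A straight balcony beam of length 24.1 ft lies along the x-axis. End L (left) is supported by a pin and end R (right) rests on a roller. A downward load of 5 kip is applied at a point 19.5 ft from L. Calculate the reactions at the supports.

L_x = 0, L_y = 0.9544 kip, R_y = 4.046 kip

Taking moments about L: R_y·24.1 − 5·19.5 = 0 → R_y = 97.5/24.1 = 4.04564 ≈ 4.046 kip.
ΣF_y = 0: L_y + 4.04564 − 5 = 0 → L_y = 0.9544 kip.
ΣF_x = 0: no horizontal applied forces, so L_x = 0.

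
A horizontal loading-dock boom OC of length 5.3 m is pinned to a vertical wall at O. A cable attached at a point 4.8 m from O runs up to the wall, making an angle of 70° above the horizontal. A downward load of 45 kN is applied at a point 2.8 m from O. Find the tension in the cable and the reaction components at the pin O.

ΣM about O: T·sin70°·4.8 − 45·2.8 = 0 → T = 126/(4.8·0.939693) = 27.9347 ≈ 27.93 kN.
ΣF_x = 0: O_x − T·cos70° = 0 → O_x = 27.9347 × 0.34202 = 9.554 kN.
ΣF_y = 0: O_y + T·sin70° − 45 = 0 → O_y = 45 − 27.9347 × 0.939693 = 18.75 kN.

T = 27.93 kN, O_x = 9.554 kN, O_y = 18.75 kN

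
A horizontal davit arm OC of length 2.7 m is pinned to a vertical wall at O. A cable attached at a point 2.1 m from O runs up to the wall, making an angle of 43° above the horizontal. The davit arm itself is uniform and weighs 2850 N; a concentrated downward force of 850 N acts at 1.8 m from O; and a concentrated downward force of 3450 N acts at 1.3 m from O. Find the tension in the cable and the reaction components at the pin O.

ΣM about O: T·sin43°·2.1 − 2850·1.35 − 850·1.8 − 3450·1.3 = 0 → T = 9862.5/(2.1·0.681998) = 6886.28 ≈ 6886 N.
ΣF_x = 0: O_x − T·cos43° = 0 → O_x = 6886.28 × 0.731354 = 5036 N.
ΣF_y = 0: O_y + T·sin43° − 2850 − 850 − 3450 = 0 → O_y = 7150 − 6886.28 × 0.681998 = 2454 N.

T = 6886 N, O_x = 5036 N, O_y = 2454 N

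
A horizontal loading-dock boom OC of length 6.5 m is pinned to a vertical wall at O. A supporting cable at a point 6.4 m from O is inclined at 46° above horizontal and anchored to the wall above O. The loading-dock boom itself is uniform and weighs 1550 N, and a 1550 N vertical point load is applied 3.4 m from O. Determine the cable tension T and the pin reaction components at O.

ΣM about O: T·sin46°·6.4 − 1550·3.25 − 1550·3.4 = 0 → T = 10307.5/(6.4·0.71934) = 2238.92 ≈ 2239 N.
ΣF_x = 0: O_x − T·cos46° = 0 → O_x = 2238.92 × 0.694658 = 1555 N.
ΣF_y = 0: O_y + T·sin46° − 1550 − 1550 = 0 → O_y = 3100 − 2238.92 × 0.71934 = 1489 N.

T = 2239 N, O_x = 1555 N, O_y = 1489 N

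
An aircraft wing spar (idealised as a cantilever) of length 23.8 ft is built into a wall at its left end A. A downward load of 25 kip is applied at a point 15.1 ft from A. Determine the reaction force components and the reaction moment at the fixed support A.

A_x = 0, A_y = 25.00 kip, M_A = 377.5 kip·ft

ΣF_x = 0: A_x = 0.
ΣF_y = 0: A_y − 25 = 0 → A_y = 25.00 kip.
ΣM about A: M_A − 25·15.1 = 0 → M_A = 377.5 kip·ft.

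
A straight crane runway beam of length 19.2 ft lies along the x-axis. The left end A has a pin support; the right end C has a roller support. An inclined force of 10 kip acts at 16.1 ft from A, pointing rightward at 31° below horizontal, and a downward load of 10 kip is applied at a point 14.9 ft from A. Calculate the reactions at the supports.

ΣM about A: C_y·19.2 − 10·sin31°·16.1 − 10·14.9 = 0 → C_y = 231.921/19.2 = 12.0792 ≈ 12.08 kip.
ΣF_y = 0: A_y + 12.0792 − 10·sin31° − 10 = 0 → A_y = 3.071 kip.
ΣF_x = 0: A_x + 10·cos31° = 0 → A_x = -8.572 kip.

A_x = -8.572 kip, A_y = 3.071 kip, C_y = 12.08 kip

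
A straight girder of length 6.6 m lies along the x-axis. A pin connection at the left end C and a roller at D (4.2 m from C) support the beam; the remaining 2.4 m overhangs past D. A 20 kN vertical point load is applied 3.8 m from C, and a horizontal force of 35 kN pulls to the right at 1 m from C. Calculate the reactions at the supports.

C_x = -35.00 kN, C_y = 1.905 kN, D_y = 18.10 kN

Moments about C: D_y·4.2 − 20·3.8 = 0 → D_y = 76/4.2 = 18.0952 ≈ 18.10 kN.
ΣF_y = 0: C_y + 18.0952 − 20 = 0 → C_y = 1.905 kN.
ΣF_x = 0: C_x + 35 = 0 → C_x = -35.00 kN.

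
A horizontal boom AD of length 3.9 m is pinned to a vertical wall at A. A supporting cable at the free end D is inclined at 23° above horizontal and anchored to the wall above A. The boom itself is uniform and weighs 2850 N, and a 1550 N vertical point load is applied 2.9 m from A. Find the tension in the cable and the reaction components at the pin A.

ΣM about A: T·sin23°·3.9 − 2850·1.95 − 1550·2.9 = 0 → T = 10052.5/(3.9·0.390731) = 6596.77 ≈ 6597 N.
ΣF_x = 0: A_x − T·cos23° = 0 → A_x = 6596.77 × 0.920505 = 6072 N.
ΣF_y = 0: A_y + T·sin23° − 2850 − 1550 = 0 → A_y = 4400 − 6596.77 × 0.390731 = 1822 N.

T = 6597 N, A_x = 6072 N, A_y = 1822 N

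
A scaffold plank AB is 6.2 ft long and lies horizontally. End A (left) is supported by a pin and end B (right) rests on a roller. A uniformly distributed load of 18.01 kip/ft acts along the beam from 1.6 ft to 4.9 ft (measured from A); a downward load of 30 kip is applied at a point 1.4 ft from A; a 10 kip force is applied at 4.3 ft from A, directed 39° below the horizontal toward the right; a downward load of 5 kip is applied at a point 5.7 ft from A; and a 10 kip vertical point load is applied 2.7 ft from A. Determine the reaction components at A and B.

Resultant of the distributed load: 18.01 × 3.3 = 59.433 kip at 3.25 ft from A.
Moments about A: B_y·6.2 − (18.01·3.3)·3.25 − 30·1.4 − 10·sin39°·4.3 − 5·5.7 − 10·2.7 = 0 → B_y = 317.718/6.2 = 51.2448 ≈ 51.24 kip.
ΣF_y = 0: A_y + 51.2448 − 18.01·3.3 − 30 − 10·sin39° − 5 − 10 = 0 → A_y = 59.48 kip.
ΣF_x = 0: A_x + 10·cos39° = 0 → A_x = -7.771 kip.

A_x = -7.771 kip, A_y = 59.48 kip, B_y = 51.24 kip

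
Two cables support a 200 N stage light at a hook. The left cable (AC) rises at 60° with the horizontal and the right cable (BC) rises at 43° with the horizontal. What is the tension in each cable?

T_AC = 150.1 N, T_BC = 102.6 N

ΣF_x = 0: −T_AC·cos60° + T_BC·cos43° = 0 → T_BC = 0.683664·T_AC.
ΣF_y = 0: T_AC·sin60° + T_BC·sin43° = 200.
Substitute: T_AC·(0.866025 + 0.683664·0.681998) = 200 → T_AC = 150.118 ≈ 150.1 N.
Then T_BC = 0.683664 × 150.118 = 102.6 N.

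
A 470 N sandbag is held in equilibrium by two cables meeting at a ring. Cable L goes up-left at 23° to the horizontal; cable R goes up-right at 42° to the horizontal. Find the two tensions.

T_L = 385.4 N, T_R = 477.4 N

ΣF_x = 0: −T_L·cos23° + T_R·cos42° = 0 → T_R = 1.23866·T_L.
ΣF_y = 0: T_L·sin23° + T_R·sin42° = 470.
Substitute: T_L·(0.390731 + 1.23866·0.669131) = 470 → T_L = 385.386 ≈ 385.4 N.
Then T_R = 1.23866 × 385.386 = 477.4 N.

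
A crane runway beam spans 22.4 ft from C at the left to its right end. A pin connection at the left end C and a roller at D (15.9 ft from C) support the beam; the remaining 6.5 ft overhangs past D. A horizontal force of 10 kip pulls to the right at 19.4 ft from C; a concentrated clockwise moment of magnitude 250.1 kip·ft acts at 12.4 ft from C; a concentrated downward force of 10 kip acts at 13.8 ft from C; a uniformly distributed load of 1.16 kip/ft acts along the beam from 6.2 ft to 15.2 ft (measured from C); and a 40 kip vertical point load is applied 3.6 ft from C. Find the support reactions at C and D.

Resultant of the distributed load: 1.16 × 9 = 10.44 kip at 10.7 ft from C.
Moments about C: D_y·15.9 − 250.1 − 10·13.8 − (1.16·9)·10.7 − 40·3.6 = 0 → D_y = 643.808/15.9 = 40.4911 ≈ 40.49 kip.
ΣF_y = 0: C_y + 40.4911 − 10 − 1.16·9 − 40 = 0 → C_y = 19.95 kip.
ΣF_x = 0: C_x + 10 = 0 → C_x = -10.00 kip.

C_x = -10.00 kip, C_y = 19.95 kip, D_y = 40.49 kip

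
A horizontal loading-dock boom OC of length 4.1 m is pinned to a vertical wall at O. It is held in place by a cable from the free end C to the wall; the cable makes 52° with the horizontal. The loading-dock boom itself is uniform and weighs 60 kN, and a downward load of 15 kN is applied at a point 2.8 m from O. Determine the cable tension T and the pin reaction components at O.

ΣM about O: T·sin52°·4.1 − 60·2.05 − 15·2.8 = 0 → T = 165/(4.1·0.788011) = 51.0702 ≈ 51.07 kN.
ΣF_x = 0: O_x − T·cos52° = 0 → O_x = 51.0702 × 0.615661 = 31.44 kN.
ΣF_y = 0: O_y + T·sin52° − 60 − 15 = 0 → O_y = 75 − 51.0702 × 0.788011 = 34.76 kN.

T = 51.07 kN, O_x = 31.44 kN, O_y = 34.76 kN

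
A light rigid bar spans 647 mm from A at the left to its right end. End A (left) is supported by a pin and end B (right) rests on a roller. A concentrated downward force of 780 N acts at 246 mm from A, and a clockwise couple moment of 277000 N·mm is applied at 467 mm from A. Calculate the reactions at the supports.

ΣM about A: B_y·647 − 780·246 − 277000 = 0 → B_y = 468880/647 = 724.699 ≈ 724.7 N.
ΣF_y = 0: A_y + 724.699 − 780 = 0 → A_y = 55.30 N.
ΣF_x = 0: no horizontal applied forces, so A_x = 0.

A_x = 0, A_y = 55.30 N, B_y = 724.7 N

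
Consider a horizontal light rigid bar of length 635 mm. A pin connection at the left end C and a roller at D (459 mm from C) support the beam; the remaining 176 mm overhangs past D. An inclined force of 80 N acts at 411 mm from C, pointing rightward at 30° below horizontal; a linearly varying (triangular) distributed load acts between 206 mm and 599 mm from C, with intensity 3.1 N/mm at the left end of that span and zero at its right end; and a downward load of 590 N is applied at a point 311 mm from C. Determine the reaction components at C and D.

C_x = -69.28 N, C_y = 356.3 N, D_y = 882.8 N

Resultant of the triangular load: ½ × 3.1 × 393 = 609.15 N, acting at 337 mm from C (one-third of the span from the peak).
Taking moments about C: D_y·459 − 80·sin30°·411 − (½·3.1·393)·337 − 590·311 = 0 → D_y = 405213.55/459 = 882.818 ≈ 882.8 N.
ΣF_y = 0: C_y + 882.818 − 80·sin30° − ½·3.1·393 − 590 = 0 → C_y = 356.3 N.
ΣF_x = 0: C_x + 80·cos30° = 0 → C_x = -69.28 N.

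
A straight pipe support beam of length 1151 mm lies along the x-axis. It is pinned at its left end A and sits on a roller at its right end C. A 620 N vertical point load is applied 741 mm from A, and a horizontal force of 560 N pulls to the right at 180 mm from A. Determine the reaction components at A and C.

A_x = -560.0 N, A_y = 220.9 N, C_y = 399.1 N

Taking moments about A: C_y·1151 − 620·741 = 0 → C_y = 459420/1151 = 399.149 ≈ 399.1 N.
ΣF_y = 0: A_y + 399.149 − 620 = 0 → A_y = 220.9 N.
ΣF_x = 0: A_x + 560 = 0 → A_x = -560.0 N.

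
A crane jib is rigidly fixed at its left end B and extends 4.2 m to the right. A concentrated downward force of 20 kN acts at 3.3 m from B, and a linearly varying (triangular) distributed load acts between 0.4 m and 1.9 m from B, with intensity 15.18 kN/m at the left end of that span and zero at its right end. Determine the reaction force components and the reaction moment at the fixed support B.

B_x = 0, B_y = 31.38 kN, M_B = 76.25 kN·m

Resultant of the triangular load: ½ × 15.18 × 1.5 = 11.385 kN, acting at 0.9 m from B (one-third of the span from the peak).
ΣF_x = 0: B_x = 0.
ΣF_y = 0: B_y − 20 − ½·15.18·1.5 = 0 → B_y = 31.38 kN.
ΣM about B: M_B − 20·3.3 − (½·15.18·1.5)·0.9 = 0 → M_B = 76.25 kN·m.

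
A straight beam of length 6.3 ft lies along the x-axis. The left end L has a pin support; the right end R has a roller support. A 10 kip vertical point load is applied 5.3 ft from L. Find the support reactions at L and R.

L_x = 0, L_y = 1.587 kip, R_y = 8.413 kip

Moments about L: R_y·6.3 − 10·5.3 = 0 → R_y = 53/6.3 = 8.4127 ≈ 8.413 kip.
ΣF_y = 0: L_y + 8.4127 − 10 = 0 → L_y = 1.587 kip.
ΣF_x = 0: no horizontal applied forces, so L_x = 0.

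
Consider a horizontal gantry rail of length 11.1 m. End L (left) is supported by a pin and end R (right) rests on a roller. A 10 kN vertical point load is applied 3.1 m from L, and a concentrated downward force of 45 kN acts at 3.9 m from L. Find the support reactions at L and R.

L_x = 0, L_y = 36.40 kN, R_y = 18.60 kN

Moments about L: R_y·11.1 − 10·3.1 − 45·3.9 = 0 → R_y = 206.5/11.1 = 18.6036 ≈ 18.60 kN.
ΣF_y = 0: L_y + 18.6036 − 10 − 45 = 0 → L_y = 36.40 kN.
ΣF_x = 0: no horizontal applied forces, so L_x = 0.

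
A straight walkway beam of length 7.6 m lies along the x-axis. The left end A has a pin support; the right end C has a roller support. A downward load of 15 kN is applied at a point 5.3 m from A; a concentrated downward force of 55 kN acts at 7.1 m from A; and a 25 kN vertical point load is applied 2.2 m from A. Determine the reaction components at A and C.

Taking moments about A: C_y·7.6 − 15·5.3 − 55·7.1 − 25·2.2 = 0 → C_y = 525/7.6 = 69.0789 ≈ 69.08 kN.
ΣF_y = 0: A_y + 69.0789 − 15 − 55 − 25 = 0 → A_y = 25.92 kN.
ΣF_x = 0: no horizontal applied forces, so A_x = 0.

A_x = 0, A_y = 25.92 kN, C_y = 69.08 kN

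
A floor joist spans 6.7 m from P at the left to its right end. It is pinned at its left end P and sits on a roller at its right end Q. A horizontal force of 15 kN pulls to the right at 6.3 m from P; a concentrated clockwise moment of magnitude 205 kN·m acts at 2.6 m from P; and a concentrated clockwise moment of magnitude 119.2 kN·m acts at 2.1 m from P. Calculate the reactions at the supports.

P_x = -15.00 kN, P_y = -48.39 kN, Q_y = 48.39 kN

Moments about P: Q_y·6.7 − 205 − 119.2 = 0 → Q_y = 324.2/6.7 = 48.3881 ≈ 48.39 kN.
ΣF_y = 0: P_y + 48.3881  = 0 → P_y = -48.39 kN.
ΣF_x = 0: P_x + 15 = 0 → P_x = -15.00 kN.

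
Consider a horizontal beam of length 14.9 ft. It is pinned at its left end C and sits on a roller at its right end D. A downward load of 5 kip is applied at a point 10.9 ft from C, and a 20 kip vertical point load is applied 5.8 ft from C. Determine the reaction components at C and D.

Taking moments about C: D_y·14.9 − 5·10.9 − 20·5.8 = 0 → D_y = 170.5/14.9 = 11.443 ≈ 11.44 kip.
ΣF_y = 0: C_y + 11.443 − 5 − 20 = 0 → C_y = 13.56 kip.
ΣF_x = 0: no horizontal applied forces, so C_x = 0.

C_x = 0, C_y = 13.56 kip, D_y = 11.44 kip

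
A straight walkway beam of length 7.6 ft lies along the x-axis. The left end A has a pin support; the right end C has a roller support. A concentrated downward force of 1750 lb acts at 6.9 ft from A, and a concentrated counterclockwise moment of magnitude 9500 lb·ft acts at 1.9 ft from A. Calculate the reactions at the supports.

Taking moments about A: C_y·7.6 − 1750·6.9 + 9500 = 0 → C_y = 2575/7.6 = 338.816 ≈ 338.8 lb.
ΣF_y = 0: A_y + 338.816 − 1750 = 0 → A_y = 1411 lb.
ΣF_x = 0: no horizontal applied forces, so A_x = 0.

A_x = 0, A_y = 1411 lb, C_y = 338.8 lb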